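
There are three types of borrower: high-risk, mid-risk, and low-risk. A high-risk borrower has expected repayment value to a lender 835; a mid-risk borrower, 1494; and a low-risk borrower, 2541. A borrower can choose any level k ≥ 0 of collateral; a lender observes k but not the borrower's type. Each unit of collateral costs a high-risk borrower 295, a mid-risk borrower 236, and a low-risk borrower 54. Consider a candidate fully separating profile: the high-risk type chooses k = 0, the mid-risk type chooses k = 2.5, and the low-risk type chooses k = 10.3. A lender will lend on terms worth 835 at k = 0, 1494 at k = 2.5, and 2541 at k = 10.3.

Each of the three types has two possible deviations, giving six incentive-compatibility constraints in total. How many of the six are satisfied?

6

High-risk (own payoff 835): to k=2.5 gives 1494 − 295×2.5 = 756.5 → no gain ✓; to k=10.3 gives 2541 − 295×10.3 = -497.5 → no gain ✓.
Mid-risk (own payoff 1494 − 236×2.5 = 904): to k=0 gives 835 → no gain ✓; to k=10.3 gives 2541 − 236×10.3 = 110.2 → no gain ✓.
Low-risk (own payoff 2541 − 54×10.3 = 1984.8): to k=0 gives 835 → no gain ✓; to k=2.5 gives 1494 − 54×2.5 = 1359 → no gain ✓.
6 of the 6 constraints hold; this profile is a separating equilibrium.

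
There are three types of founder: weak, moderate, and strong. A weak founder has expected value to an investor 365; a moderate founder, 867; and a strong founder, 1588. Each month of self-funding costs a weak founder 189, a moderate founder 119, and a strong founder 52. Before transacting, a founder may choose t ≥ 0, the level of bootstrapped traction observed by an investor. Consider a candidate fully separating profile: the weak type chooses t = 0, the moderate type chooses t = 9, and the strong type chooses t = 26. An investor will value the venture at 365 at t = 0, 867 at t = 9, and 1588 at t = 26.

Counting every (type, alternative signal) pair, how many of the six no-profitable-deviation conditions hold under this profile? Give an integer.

Weak (own payoff 365): to t=9 gives 867 − 189×9 = -834 → no gain ✓; to t=26 gives 1588 − 189×26 = -3326 → no gain ✓.
Strong (own payoff 1588 − 52×26 = 236): to t=0 gives 365 → profitable ✗; to t=9 gives 867 − 52×9 = 399 → profitable ✗.
Moderate (own payoff 867 − 119×9 = -204): to t=0 gives 365 → profitable ✗; to t=26 gives 1588 − 119×26 = -1506 → no gain ✓.
3 of the 6 constraints hold; not an equilibrium.

3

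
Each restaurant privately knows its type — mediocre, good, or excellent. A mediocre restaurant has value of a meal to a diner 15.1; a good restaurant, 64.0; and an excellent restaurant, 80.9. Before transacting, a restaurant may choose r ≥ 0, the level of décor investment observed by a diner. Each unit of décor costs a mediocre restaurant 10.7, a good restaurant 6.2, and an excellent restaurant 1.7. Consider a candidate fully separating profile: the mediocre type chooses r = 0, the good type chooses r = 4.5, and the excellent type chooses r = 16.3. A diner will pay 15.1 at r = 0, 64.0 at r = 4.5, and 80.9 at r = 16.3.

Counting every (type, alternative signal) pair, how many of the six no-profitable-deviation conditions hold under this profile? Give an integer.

Excellent (own payoff 80.9 − 1.7×16.3 = 53.19): to r=0 gives 15.1 → no gain ✓; to r=4.5 gives 64.0 − 1.7×4.5 = 56.35 → profitable ✗.
Good (own payoff 64.0 − 6.2×4.5 = 36.1): to r=0 gives 15.1 → no gain ✓; to r=16.3 gives 80.9 − 6.2×16.3 = -20.16 → no gain ✓.
Mediocre (own payoff 15.1): to r=4.5 gives 64.0 − 10.7×4.5 = 15.85 → profitable ✗; to r=16.3 gives 80.9 − 10.7×16.3 = -93.51 → no gain ✓.
4 of the 6 constraints hold; not an equilibrium.

4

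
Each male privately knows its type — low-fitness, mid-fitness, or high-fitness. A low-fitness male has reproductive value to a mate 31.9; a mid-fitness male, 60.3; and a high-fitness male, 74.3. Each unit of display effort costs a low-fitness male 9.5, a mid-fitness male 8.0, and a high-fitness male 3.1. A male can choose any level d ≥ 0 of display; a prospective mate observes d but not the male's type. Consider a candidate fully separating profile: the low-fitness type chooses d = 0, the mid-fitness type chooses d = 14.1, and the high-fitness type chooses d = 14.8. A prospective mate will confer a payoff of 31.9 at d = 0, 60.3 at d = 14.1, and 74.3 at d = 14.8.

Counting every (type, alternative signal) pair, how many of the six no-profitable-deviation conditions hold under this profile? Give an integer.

High-fitness (own payoff 74.3 − 3.1×14.8 = 28.42): to d=0 gives 31.9 → profitable ✗; to d=14.1 gives 60.3 − 3.1×14.1 = 16.59 → no gain ✓.
Low-fitness (own payoff 31.9): to d=14.1 gives 60.3 − 9.5×14.1 = -73.65 → no gain ✓; to d=14.8 gives 74.3 − 9.5×14.8 = -66.3 → no gain ✓.
Mid-fitness (own payoff 60.3 − 8.0×14.1 = -52.5): to d=0 gives 31.9 → profitable ✗; to d=14.8 gives 74.3 − 8.0×14.8 = -44.1 → profitable ✗.
3 of the 6 constraints hold; not an equilibrium.

3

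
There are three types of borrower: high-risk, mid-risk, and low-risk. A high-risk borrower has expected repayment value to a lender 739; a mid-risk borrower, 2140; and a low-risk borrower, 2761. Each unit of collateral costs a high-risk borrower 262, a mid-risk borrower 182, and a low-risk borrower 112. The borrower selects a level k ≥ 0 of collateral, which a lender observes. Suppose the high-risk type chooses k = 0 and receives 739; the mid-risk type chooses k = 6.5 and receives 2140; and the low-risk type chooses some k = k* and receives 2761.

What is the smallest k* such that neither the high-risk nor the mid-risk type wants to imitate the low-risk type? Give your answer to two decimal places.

Mid-risk type (on-path payoff 2140 − 182×6.5 = 957) won't mimic when 957 ≥ 2761 − 182·k*, i.e. k* ≥ 9.91.
High-risk type (on-path payoff 739) won't mimic when 739 ≥ 2761 − 262·k*, i.e. k* ≥ 7.72.
Both must hold, so k* = max(7.72, 9.91) = 9.91. The mid-risk type's constraint binds.

9.91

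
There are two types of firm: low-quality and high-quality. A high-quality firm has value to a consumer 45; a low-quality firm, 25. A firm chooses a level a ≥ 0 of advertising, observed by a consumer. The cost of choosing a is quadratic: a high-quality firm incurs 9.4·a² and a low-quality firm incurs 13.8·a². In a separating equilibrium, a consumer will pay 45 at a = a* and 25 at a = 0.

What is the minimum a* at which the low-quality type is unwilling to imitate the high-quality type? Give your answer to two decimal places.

1.20

The low-quality type at a = 0 receives 25; imitating at a* yields 45 − 13.8·a*².
Indifference: 25 = 45 − 13.8·a*², so a*² = (45 − 25) / 13.8 ≈ 1.4493.
a* = √1.4493 ≈ 1.20.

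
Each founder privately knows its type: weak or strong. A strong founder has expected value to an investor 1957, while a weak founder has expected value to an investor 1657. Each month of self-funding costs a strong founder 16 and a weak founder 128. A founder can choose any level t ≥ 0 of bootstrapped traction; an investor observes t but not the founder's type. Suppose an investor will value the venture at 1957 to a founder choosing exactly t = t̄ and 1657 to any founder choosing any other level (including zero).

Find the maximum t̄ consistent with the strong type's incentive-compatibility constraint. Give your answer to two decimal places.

Choosing t̄ yields the strong type 1957 − 16·t̄; choosing zero yields 1657.
The strong type is indifferent at 1957 − 16·t̄ = 1657, i.e. t̄ = (1957 − 1657) / 16 = 18.75.
For any t̄ above 18.75 the strong type would rather pool at zero, so separation collapses.

18.75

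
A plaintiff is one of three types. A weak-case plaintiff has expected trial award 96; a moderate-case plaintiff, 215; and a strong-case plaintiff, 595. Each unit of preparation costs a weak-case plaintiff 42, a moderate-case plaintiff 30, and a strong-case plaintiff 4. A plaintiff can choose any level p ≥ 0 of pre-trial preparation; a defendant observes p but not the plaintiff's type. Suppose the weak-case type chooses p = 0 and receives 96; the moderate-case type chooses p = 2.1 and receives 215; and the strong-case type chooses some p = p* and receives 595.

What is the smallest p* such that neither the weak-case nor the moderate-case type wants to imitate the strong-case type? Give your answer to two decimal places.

14.77

Weak-case type (on-path payoff 96) won't mimic when 96 ≥ 595 − 42·p*, i.e. p* ≥ 11.88.
Moderate-case type (on-path payoff 215 − 30×2.1 = 152) won't mimic when 152 ≥ 595 − 30·p*, i.e. p* ≥ 14.77.
Both must hold, so p* = max(11.88, 14.77) = 14.77. The moderate-case type's constraint binds.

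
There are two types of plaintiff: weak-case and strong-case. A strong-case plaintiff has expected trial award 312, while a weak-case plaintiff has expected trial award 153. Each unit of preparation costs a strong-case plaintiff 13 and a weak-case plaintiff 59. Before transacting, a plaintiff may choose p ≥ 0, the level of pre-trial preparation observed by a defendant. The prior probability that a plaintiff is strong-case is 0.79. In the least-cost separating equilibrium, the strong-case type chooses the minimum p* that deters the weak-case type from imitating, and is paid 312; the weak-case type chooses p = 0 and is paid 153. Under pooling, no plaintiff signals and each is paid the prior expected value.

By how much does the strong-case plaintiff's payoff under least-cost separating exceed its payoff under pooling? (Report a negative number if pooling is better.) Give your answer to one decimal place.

-1.6

Least-cost separating signal: p* solves 153 = 312 − 59·p*, so p* = (312 − 153)/59 ≈ 2.6949.
Strong-case type's separating payoff: 312 − 13 × p* = 312 − 13 × (312 − 153)/59 = 312 − 2067/59 ≈ 276.966.
Pooling payoff: 0.79 × 312 + 0.21 × 153 = 278.61.
Difference: 276.966 − 278.61 = -1.644, i.e. -1.6 to one decimal place.
The strong-case type would prefer the pooling outcome.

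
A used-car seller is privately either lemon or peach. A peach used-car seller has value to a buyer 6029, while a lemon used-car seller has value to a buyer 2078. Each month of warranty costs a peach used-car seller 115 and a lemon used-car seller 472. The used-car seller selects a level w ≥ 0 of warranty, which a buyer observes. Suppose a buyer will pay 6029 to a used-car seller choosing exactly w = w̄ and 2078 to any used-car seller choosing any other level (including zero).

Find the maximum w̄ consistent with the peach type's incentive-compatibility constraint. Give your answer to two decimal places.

Choosing w̄ yields the peach type 6029 − 115·w̄; choosing zero yields 2078.
The peach type is indifferent at 6029 − 115·w̄ = 2078, i.e. w̄ = (6029 − 2078) / 115 ≈ 34.36.
For any w̄ above 34.36 the peach type would rather pool at zero, so separation collapses.

34.36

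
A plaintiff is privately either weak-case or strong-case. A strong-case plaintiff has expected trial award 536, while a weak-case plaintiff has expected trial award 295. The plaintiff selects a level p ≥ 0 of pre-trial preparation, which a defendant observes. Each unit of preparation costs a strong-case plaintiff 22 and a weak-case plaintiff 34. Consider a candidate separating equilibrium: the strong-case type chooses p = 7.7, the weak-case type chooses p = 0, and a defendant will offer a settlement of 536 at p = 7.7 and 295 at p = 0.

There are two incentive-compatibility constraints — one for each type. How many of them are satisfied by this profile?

Strong-case type: signal → 536 − 22 × 7.7 = 366.6; deviate to 0 → 295. IC holds (366.6 ≥ 295).
Weak-case type: stay at 0 → 295; mimic → 536 − 34 × 7.7 = 274.2. IC holds (295 ≥ 274.2).
2 of 2 constraints hold, so this is a separating equilibrium.

2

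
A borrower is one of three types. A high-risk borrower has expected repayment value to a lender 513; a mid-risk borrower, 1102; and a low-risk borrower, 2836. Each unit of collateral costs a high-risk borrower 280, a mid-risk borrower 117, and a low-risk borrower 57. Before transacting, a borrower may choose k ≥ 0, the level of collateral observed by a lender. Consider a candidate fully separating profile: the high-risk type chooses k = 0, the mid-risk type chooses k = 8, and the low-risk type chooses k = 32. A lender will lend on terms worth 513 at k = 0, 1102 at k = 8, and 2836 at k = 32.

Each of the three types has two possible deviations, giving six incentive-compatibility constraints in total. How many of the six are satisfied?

5

Low-risk (own payoff 2836 − 57×32 = 1012): to k=0 gives 513 → no gain ✓; to k=8 gives 1102 − 57×8 = 646 → no gain ✓.
High-risk (own payoff 513): to k=8 gives 1102 − 280×8 = -1138 → no gain ✓; to k=32 gives 2836 − 280×32 = -6124 → no gain ✓.
Mid-risk (own payoff 1102 − 117×8 = 166): to k=0 gives 513 → profitable ✗; to k=32 gives 2836 − 117×32 = -908 → no gain ✓.
5 of the 6 constraints hold; not an equilibrium.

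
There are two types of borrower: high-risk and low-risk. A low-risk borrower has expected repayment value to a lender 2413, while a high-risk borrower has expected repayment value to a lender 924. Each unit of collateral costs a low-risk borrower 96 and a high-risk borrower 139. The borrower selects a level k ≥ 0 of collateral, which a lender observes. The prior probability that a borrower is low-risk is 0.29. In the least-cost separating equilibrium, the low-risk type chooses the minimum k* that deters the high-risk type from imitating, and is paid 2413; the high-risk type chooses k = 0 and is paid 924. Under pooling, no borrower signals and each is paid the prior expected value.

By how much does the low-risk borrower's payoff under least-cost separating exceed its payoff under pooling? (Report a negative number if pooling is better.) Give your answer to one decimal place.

Least-cost separating signal: k* solves 924 = 2413 − 139·k*, so k* = (2413 − 924)/139 ≈ 10.7122.
Low-risk type's separating payoff: 2413 − 96 × k* = 2413 − 96 × (2413 − 924)/139 = 2413 − 142944/139 ≈ 1384.626.
Pooling payoff: 0.29 × 2413 + 0.71 × 924 = 1355.81.
Difference: 1384.626 − 1355.81 = 28.816, i.e. 28.8 to one decimal place.
The low-risk type prefers to separate.

28.8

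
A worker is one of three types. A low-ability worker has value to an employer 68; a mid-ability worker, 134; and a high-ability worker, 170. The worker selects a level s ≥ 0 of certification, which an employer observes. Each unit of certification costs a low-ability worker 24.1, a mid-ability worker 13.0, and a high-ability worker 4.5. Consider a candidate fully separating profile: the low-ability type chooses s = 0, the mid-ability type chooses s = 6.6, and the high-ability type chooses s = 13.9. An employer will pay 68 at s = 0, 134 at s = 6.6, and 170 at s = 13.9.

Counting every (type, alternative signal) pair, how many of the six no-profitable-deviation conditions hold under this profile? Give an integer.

High-ability (own payoff 170 − 4.5×13.9 = 107.45): to s=0 gives 68 → no gain ✓; to s=6.6 gives 134 − 4.5×6.6 = 104.3 → no gain ✓.
Mid-ability (own payoff 134 − 13.0×6.6 = 48.2): to s=0 gives 68 → profitable ✗; to s=13.9 gives 170 − 13.0×13.9 = -10.7 → no gain ✓.
Low-ability (own payoff 68): to s=6.6 gives 134 − 24.1×6.6 = -25.06 → no gain ✓; to s=13.9 gives 170 − 24.1×13.9 = -164.99 → no gain ✓.
5 of the 6 constraints hold; not an equilibrium.

5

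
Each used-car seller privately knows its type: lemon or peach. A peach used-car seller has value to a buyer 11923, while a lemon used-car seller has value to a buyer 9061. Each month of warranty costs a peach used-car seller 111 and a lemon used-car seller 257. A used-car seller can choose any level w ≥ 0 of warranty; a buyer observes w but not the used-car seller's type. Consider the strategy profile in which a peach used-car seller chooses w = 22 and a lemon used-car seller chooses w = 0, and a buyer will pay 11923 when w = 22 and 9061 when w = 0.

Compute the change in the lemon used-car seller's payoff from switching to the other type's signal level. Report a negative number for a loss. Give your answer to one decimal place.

-2792.0

Playing w = 0 the lemon used-car seller receives 9061.
Deviating to w = 22 brings payment 11923 at cost 257 × 22 = 5654, netting 6269.
Gain from deviating: 6269 − 9061 = -2792.0.
The gain is negative, so the lemon type's incentive-compatibility constraint is satisfied.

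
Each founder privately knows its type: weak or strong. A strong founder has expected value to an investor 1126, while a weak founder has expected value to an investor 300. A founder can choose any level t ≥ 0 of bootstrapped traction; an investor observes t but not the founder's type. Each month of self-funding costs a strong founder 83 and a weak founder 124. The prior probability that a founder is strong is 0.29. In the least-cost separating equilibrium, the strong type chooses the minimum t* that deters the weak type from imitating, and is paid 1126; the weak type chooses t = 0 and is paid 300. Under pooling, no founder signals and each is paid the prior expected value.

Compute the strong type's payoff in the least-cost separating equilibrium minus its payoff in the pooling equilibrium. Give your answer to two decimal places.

33.57

Least-cost separating signal: t* solves 300 = 1126 − 124·t*, so t* = (1126 − 300)/124 ≈ 6.6613.
Strong type's separating payoff: 1126 − 83 × t* = 1126 − 83 × (1126 − 300)/124 = 1126 − 68558/124 ≈ 573.1129.
Pooling payoff: 0.29 × 1126 + 0.71 × 300 = 539.54.
Difference: 573.1129 − 539.54 = 33.5729, i.e. 33.57 to two decimal places.
The strong type prefers to separate.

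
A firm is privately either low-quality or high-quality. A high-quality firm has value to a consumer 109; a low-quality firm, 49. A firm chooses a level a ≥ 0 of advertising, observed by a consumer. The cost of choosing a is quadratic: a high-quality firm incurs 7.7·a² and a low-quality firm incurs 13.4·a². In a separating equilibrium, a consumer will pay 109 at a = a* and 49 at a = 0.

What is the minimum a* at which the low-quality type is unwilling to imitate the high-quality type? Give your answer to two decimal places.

2.12

The low-quality type at a = 0 receives 49; imitating at a* yields 109 − 13.4·a*².
Indifference: 49 = 109 − 13.4·a*², so a*² = (109 − 49) / 13.4 ≈ 4.4776.
a* = √4.4776 ≈ 2.12.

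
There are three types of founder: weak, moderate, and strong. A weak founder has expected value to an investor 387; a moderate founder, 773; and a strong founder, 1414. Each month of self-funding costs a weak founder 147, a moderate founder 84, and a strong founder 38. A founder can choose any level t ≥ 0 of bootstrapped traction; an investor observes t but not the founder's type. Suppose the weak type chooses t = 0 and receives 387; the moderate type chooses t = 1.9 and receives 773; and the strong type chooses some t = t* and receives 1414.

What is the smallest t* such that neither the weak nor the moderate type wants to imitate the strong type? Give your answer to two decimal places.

Moderate type (on-path payoff 773 − 84×1.9 = 613.4) won't mimic when 613.4 ≥ 1414 − 84·t*, i.e. t* ≥ 9.53.
Weak type (on-path payoff 387) won't mimic when 387 ≥ 1414 − 147·t*, i.e. t* ≥ 6.99.
Both must hold, so t* = max(6.99, 9.53) = 9.53. The moderate type's constraint binds.

9.53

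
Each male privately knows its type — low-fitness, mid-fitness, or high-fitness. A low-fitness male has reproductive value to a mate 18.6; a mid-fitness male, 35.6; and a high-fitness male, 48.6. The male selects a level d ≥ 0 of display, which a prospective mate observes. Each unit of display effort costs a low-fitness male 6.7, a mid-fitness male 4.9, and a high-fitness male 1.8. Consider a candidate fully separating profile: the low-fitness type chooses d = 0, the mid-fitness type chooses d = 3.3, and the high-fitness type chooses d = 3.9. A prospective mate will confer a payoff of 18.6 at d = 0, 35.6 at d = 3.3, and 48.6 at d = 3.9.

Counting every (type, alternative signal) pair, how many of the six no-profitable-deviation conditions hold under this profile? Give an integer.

Mid-fitness (own payoff 35.6 − 4.9×3.3 = 19.43): to d=0 gives 18.6 → no gain ✓; to d=3.9 gives 48.6 − 4.9×3.9 = 29.49 → profitable ✗.
High-fitness (own payoff 48.6 − 1.8×3.9 = 41.58): to d=0 gives 18.6 → no gain ✓; to d=3.3 gives 35.6 − 1.8×3.3 = 29.66 → no gain ✓.
Low-fitness (own payoff 18.6): to d=3.3 gives 35.6 − 6.7×3.3 = 13.49 → no gain ✓; to d=3.9 gives 48.6 − 6.7×3.9 = 22.47 → profitable ✗.
4 of the 6 constraints hold; not an equilibrium.

4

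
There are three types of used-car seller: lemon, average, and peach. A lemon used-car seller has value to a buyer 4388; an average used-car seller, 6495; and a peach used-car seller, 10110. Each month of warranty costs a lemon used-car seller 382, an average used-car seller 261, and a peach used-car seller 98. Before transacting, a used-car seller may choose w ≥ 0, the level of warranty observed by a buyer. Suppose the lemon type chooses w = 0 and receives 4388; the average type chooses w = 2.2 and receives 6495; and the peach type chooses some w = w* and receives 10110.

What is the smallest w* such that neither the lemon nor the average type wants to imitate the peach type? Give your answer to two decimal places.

Average type (on-path payoff 6495 − 261×2.2 = 5920.8) won't mimic when 5920.8 ≥ 10110 − 261·w*, i.e. w* ≥ 16.05.
Lemon type (on-path payoff 4388) won't mimic when 4388 ≥ 10110 − 382·w*, i.e. w* ≥ 14.98.
Both must hold, so w* = max(14.98, 16.05) = 16.05. The average type's constraint binds.

16.05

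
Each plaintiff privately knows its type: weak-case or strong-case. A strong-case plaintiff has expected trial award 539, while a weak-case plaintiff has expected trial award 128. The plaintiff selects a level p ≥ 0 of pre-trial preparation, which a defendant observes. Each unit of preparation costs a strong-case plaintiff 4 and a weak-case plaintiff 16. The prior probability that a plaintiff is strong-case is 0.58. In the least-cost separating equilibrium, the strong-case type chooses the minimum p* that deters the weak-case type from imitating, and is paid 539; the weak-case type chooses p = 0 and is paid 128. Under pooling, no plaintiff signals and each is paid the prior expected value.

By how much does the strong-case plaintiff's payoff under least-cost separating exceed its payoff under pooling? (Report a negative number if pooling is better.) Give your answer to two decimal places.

Least-cost separating signal: p* solves 128 = 539 − 16·p*, so p* = (539 − 128)/16 = 25.6875.
Strong-case type's separating payoff: 539 − 4 × p* = 539 − 4 × (539 − 128)/16 = 539 − 1644/16 = 436.25.
Pooling payoff: 0.58 × 539 + 0.42 × 128 = 366.38.
Difference: 436.25 − 366.38 = 69.87.
The strong-case type prefers to separate.

69.87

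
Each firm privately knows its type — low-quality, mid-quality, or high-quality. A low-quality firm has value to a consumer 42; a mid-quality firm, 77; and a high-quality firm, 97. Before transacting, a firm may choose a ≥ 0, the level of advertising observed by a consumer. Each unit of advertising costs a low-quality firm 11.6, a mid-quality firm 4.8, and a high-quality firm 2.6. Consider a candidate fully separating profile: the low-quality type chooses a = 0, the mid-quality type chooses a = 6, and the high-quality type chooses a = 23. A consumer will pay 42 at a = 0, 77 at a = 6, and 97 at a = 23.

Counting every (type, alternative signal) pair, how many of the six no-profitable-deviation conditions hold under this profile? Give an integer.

Mid-quality (own payoff 77 − 4.8×6 = 48.2): to a=0 gives 42 → no gain ✓; to a=23 gives 97 − 4.8×23 = -13.4 → no gain ✓.
High-quality (own payoff 97 − 2.6×23 = 37.2): to a=0 gives 42 → profitable ✗; to a=6 gives 77 − 2.6×6 = 61.4 → profitable ✗.
Low-quality (own payoff 42): to a=6 gives 77 − 11.6×6 = 7.4 → no gain ✓; to a=23 gives 97 − 11.6×23 = -169.8 → no gain ✓.
4 of the 6 constraints hold; not an equilibrium.

4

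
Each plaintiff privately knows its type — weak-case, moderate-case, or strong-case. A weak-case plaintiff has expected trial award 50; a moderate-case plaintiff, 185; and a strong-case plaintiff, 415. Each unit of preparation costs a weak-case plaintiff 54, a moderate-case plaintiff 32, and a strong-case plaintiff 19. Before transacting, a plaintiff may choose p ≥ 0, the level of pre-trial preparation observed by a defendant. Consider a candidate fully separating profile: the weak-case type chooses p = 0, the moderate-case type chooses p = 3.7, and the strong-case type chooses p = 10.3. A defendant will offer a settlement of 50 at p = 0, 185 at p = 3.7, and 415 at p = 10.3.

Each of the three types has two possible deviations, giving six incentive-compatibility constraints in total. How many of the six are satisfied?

5

Moderate-case (own payoff 185 − 32×3.7 = 66.6): to p=0 gives 50 → no gain ✓; to p=10.3 gives 415 − 32×10.3 = 85.4 → profitable ✗.
Weak-case (own payoff 50): to p=3.7 gives 185 − 54×3.7 = -14.8 → no gain ✓; to p=10.3 gives 415 − 54×10.3 = -141.2 → no gain ✓.
Strong-case (own payoff 415 − 19×10.3 = 219.3): to p=0 gives 50 → no gain ✓; to p=3.7 gives 185 − 19×3.7 = 114.7 → no gain ✓.
5 of the 6 constraints hold; not an equilibrium.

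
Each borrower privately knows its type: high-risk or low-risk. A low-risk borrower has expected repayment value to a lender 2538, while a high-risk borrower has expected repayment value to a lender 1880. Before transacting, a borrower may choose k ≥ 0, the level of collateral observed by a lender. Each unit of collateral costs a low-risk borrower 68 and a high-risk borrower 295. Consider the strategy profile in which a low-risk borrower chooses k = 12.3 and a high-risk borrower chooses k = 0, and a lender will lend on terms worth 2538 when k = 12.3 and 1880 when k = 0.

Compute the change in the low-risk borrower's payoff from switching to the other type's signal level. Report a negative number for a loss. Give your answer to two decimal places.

178.40

Playing k = 12.3 the low-risk borrower receives 2538 − 68 × 12.3 = 1701.6.
Deviating to k = 0 yields 1880 instead.
Gain from deviating: 1880 − 1701.6 = 178.40.
The gain is positive, so the low-risk type's incentive-compatibility constraint is violated — this profile is not a separating equilibrium.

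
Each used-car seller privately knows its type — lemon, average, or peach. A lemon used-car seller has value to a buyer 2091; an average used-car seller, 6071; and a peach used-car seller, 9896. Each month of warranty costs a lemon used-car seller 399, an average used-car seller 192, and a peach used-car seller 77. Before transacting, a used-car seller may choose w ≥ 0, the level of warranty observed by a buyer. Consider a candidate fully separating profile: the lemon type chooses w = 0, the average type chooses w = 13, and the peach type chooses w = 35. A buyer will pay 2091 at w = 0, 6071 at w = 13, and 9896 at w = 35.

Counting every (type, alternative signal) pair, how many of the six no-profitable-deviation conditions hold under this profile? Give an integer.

Peach (own payoff 9896 − 77×35 = 7201): to w=0 gives 2091 → no gain ✓; to w=13 gives 6071 − 77×13 = 5070 → no gain ✓.
Average (own payoff 6071 − 192×13 = 3575): to w=0 gives 2091 → no gain ✓; to w=35 gives 9896 − 192×35 = 3176 → no gain ✓.
Lemon (own payoff 2091): to w=13 gives 6071 − 399×13 = 884 → no gain ✓; to w=35 gives 9896 − 399×35 = -4069 → no gain ✓.
6 of the 6 constraints hold; this profile is a separating equilibrium.

6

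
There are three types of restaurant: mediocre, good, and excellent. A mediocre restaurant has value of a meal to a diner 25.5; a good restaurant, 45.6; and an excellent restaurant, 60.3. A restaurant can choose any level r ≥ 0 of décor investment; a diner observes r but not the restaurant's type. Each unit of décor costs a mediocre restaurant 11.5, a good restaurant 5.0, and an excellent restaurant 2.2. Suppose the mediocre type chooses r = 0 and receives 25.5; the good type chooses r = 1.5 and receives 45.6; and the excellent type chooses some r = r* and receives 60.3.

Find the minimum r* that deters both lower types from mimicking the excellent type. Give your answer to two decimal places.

Mediocre type (on-path payoff 25.5) won't mimic when 25.5 ≥ 60.3 − 11.5·r*, i.e. r* ≥ 3.03.
Good type (on-path payoff 45.6 − 5.0×1.5 = 38.1) won't mimic when 38.1 ≥ 60.3 − 5.0·r*, i.e. r* ≥ 4.44.
Both must hold, so r* = max(3.03, 4.44) = 4.44. The good type's constraint binds.

4.44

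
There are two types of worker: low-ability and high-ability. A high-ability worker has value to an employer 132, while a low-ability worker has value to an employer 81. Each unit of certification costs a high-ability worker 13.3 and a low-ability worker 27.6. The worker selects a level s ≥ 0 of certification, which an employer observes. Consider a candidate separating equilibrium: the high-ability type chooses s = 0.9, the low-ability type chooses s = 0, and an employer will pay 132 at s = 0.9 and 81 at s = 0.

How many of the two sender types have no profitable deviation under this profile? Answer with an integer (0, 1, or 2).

1

Low-ability type: stay at 0 → 81; mimic → 132 − 27.6 × 0.9 = 107.16. IC fails (81 < 107.16).
High-ability type: signal → 132 − 13.3 × 0.9 = 120.03; deviate to 0 → 81. IC holds (120.03 ≥ 81).
1 of 2 constraints hold, so this profile is not an equilibrium.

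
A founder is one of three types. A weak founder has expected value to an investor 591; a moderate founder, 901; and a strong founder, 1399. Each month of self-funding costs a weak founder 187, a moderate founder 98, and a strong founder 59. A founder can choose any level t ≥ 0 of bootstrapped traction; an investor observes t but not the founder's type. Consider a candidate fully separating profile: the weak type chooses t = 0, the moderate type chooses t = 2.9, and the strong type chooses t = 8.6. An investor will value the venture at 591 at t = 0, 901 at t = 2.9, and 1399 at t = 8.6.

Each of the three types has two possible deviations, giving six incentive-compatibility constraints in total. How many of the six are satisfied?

6

Moderate (own payoff 901 − 98×2.9 = 616.8): to t=0 gives 591 → no gain ✓; to t=8.6 gives 1399 − 98×8.6 = 556.2 → no gain ✓.
Strong (own payoff 1399 − 59×8.6 = 891.6): to t=0 gives 591 → no gain ✓; to t=2.9 gives 901 − 59×2.9 = 729.9 → no gain ✓.
Weak (own payoff 591): to t=2.9 gives 901 − 187×2.9 = 358.7 → no gain ✓; to t=8.6 gives 1399 − 187×8.6 = -209.2 → no gain ✓.
6 of the 6 constraints hold; this profile is a separating equilibrium.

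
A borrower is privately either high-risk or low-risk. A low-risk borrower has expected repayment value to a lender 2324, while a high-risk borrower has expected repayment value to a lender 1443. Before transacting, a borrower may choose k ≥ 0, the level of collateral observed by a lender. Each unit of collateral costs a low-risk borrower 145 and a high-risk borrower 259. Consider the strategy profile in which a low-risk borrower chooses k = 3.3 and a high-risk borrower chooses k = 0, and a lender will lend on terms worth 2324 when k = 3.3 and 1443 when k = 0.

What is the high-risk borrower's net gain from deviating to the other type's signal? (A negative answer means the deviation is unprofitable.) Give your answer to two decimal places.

26.30

Playing k = 0 the high-risk borrower receives 1443.
Deviating to k = 3.3 brings payment 2324 at cost 259 × 3.3 = 854.7, netting 1469.3.
Gain from deviating: 1469.3 − 1443 = 26.30.
The gain is positive, so the high-risk type's incentive-compatibility constraint is violated — this profile is not a separating equilibrium.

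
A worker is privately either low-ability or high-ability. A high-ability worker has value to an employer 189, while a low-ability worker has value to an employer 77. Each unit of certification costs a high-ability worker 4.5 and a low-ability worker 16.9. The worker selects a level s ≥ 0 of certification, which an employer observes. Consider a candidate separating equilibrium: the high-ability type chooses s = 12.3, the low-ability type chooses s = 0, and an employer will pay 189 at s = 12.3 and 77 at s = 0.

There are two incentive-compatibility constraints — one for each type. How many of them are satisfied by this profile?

High-ability type: signal → 189 − 4.5 × 12.3 = 133.65; deviate to 0 → 77. IC holds (133.65 ≥ 77).
Low-ability type: stay at 0 → 77; mimic → 189 − 16.9 × 12.3 = -18.87. IC holds (77 ≥ -18.87).
2 of 2 constraints hold, so this is a separating equilibrium.

2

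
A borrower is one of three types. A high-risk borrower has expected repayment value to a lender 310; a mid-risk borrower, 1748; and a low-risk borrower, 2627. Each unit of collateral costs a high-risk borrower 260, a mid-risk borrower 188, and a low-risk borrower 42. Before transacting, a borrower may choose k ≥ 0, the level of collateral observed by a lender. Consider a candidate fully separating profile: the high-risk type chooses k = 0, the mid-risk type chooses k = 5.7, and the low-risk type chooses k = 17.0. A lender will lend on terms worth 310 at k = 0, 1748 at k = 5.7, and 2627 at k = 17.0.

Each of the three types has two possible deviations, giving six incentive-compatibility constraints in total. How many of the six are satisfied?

6

Low-risk (own payoff 2627 − 42×17.0 = 1913): to k=0 gives 310 → no gain ✓; to k=5.7 gives 1748 − 42×5.7 = 1508.6 → no gain ✓.
High-risk (own payoff 310): to k=5.7 gives 1748 − 260×5.7 = 266 → no gain ✓; to k=17.0 gives 2627 − 260×17.0 = -1793 → no gain ✓.
Mid-risk (own payoff 1748 − 188×5.7 = 676.4): to k=0 gives 310 → no gain ✓; to k=17.0 gives 2627 − 188×17.0 = -569 → no gain ✓.
6 of the 6 constraints hold; this profile is a separating equilibrium.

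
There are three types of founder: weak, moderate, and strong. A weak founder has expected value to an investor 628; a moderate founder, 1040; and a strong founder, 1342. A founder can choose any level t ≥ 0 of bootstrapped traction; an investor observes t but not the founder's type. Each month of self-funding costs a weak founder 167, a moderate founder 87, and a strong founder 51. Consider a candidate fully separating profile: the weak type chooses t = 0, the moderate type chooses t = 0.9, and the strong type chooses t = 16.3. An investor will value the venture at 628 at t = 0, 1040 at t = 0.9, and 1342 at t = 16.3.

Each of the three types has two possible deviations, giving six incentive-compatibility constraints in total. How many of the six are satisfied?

3

Strong (own payoff 1342 − 51×16.3 = 510.7): to t=0 gives 628 → profitable ✗; to t=0.9 gives 1040 − 51×0.9 = 994.1 → profitable ✗.
Moderate (own payoff 1040 − 87×0.9 = 961.7): to t=0 gives 628 → no gain ✓; to t=16.3 gives 1342 − 87×16.3 = -76.1 → no gain ✓.
Weak (own payoff 628): to t=0.9 gives 1040 − 167×0.9 = 889.7 → profitable ✗; to t=16.3 gives 1342 − 167×16.3 = -1380.1 → no gain ✓.
3 of the 6 constraints hold; not an equilibrium.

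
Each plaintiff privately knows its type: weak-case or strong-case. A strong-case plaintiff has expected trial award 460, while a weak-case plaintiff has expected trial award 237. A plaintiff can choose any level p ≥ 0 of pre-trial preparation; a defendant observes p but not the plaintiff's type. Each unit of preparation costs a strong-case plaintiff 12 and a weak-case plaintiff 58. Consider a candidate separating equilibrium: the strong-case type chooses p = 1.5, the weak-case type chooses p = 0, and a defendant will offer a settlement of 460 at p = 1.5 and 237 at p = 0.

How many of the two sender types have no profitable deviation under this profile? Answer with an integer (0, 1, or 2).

Strong-case type: signal → 460 − 12 × 1.5 = 442; deviate to 0 → 237. IC holds (442 ≥ 237).
Weak-case type: stay at 0 → 237; mimic → 460 − 58 × 1.5 = 373. IC fails (237 < 373).
1 of 2 constraints hold, so this profile is not an equilibrium.

1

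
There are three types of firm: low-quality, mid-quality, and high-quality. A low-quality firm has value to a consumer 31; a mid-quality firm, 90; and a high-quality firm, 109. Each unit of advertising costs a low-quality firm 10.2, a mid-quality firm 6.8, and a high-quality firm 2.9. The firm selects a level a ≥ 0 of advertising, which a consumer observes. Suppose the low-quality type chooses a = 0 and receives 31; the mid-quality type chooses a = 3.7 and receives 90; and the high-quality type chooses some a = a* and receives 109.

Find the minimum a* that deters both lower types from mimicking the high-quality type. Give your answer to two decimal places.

7.65

Mid-quality type (on-path payoff 90 − 6.8×3.7 = 64.84) won't mimic when 64.84 ≥ 109 − 6.8·a*, i.e. a* ≥ 6.49.
Low-quality type (on-path payoff 31) won't mimic when 31 ≥ 109 − 10.2·a*, i.e. a* ≥ 7.65.
Both must hold, so a* = max(7.65, 6.49) = 7.65. The low-quality type's constraint binds.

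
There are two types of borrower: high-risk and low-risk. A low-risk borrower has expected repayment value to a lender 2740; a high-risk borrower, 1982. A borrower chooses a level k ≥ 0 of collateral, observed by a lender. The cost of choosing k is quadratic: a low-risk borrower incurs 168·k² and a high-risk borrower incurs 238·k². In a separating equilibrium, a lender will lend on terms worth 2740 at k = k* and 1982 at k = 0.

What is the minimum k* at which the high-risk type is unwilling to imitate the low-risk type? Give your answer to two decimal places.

The high-risk type at k = 0 receives 1982; imitating at k* yields 2740 − 238·k*².
Indifference: 1982 = 2740 − 238·k*², so k*² = (2740 − 1982) / 238 ≈ 3.1849.
k* = √3.1849 ≈ 1.78.

1.78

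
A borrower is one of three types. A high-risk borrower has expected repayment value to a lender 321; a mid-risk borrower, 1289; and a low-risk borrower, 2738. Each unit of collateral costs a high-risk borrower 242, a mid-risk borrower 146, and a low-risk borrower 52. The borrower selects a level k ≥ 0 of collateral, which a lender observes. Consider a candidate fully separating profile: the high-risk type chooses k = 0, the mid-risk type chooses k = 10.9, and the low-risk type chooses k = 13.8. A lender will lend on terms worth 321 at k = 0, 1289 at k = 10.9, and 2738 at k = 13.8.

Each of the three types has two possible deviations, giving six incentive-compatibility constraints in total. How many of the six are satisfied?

4

Low-risk (own payoff 2738 − 52×13.8 = 2020.4): to k=0 gives 321 → no gain ✓; to k=10.9 gives 1289 − 52×10.9 = 722.2 → no gain ✓.
Mid-risk (own payoff 1289 − 146×10.9 = -302.4): to k=0 gives 321 → profitable ✗; to k=13.8 gives 2738 − 146×13.8 = 723.2 → profitable ✗.
High-risk (own payoff 321): to k=10.9 gives 1289 − 242×10.9 = -1348.8 → no gain ✓; to k=13.8 gives 2738 − 242×13.8 = -601.6 → no gain ✓.
4 of the 6 constraints hold; not an equilibrium.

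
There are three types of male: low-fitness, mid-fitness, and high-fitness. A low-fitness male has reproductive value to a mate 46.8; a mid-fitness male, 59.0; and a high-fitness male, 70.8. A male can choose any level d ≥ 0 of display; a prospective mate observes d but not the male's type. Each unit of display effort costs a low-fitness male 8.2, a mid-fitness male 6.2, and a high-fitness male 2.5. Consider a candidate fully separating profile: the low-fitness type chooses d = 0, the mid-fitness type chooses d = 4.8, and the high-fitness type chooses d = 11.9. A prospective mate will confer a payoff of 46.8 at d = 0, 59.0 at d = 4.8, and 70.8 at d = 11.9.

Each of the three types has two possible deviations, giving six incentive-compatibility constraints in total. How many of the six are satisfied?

3

Mid-fitness (own payoff 59.0 − 6.2×4.8 = 29.24): to d=0 gives 46.8 → profitable ✗; to d=11.9 gives 70.8 − 6.2×11.9 = -2.98 → no gain ✓.
Low-fitness (own payoff 46.8): to d=4.8 gives 59.0 − 8.2×4.8 = 19.64 → no gain ✓; to d=11.9 gives 70.8 − 8.2×11.9 = -26.78 → no gain ✓.
High-fitness (own payoff 70.8 − 2.5×11.9 = 41.05): to d=0 gives 46.8 → profitable ✗; to d=4.8 gives 59.0 − 2.5×4.8 = 47 → profitable ✗.
3 of the 6 constraints hold; not an equilibrium.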